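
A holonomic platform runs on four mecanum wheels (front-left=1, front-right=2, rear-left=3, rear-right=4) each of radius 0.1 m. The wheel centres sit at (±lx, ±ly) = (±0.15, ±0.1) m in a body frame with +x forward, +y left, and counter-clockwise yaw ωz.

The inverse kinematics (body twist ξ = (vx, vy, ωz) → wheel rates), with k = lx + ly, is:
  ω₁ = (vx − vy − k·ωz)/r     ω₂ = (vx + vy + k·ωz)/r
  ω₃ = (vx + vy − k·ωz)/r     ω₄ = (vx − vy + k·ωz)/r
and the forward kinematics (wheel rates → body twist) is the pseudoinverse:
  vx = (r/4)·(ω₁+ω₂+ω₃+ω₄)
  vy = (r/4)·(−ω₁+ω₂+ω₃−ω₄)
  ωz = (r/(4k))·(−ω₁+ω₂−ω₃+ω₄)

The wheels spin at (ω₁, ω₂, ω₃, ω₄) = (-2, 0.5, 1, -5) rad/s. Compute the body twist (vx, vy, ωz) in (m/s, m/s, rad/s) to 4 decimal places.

k = lx + ly = 0.15 + 0.1 = 0.2500
ω₁+ω₂+ω₃+ω₄ = -5.5000  →  vx = (0.1/4)·-5.5000 = -0.1375
−ω₁+ω₂+ω₃−ω₄ = 8.5000  →  vy = (0.1/4)·8.5000 = 0.2125
−ω₁+ω₂−ω₃+ω₄ = -3.5000  →  ωz = (0.1/1.0000)·-3.5000 = -0.3500

(-0.1375, 0.2125, -0.3500)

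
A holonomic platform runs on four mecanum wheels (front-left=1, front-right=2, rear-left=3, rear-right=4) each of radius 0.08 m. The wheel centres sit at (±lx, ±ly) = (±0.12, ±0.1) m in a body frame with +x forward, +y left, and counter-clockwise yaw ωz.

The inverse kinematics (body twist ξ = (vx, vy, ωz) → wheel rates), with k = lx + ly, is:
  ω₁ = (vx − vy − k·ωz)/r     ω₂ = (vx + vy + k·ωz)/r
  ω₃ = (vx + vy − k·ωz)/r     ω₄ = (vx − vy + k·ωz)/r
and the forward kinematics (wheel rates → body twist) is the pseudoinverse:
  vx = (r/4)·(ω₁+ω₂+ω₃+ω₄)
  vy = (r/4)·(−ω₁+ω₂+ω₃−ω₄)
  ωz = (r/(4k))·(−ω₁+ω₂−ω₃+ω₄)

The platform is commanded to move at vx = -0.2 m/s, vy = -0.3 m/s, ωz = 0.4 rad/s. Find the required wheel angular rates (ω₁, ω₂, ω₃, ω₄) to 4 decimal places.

(0.1500, -5.1500, -7.3500, 2.3500)

k = lx + ly = 0.12 + 0.1 = 0.2200;  k·ωz = 0.2200·0.4 = 0.0880
ω₁ (FL) = (vx − vy − k·ωz)/r = 0.0120/0.08 = 0.1500
ω₂ (FR) = (vx + vy + k·ωz)/r = -0.4120/0.08 = -5.1500
ω₃ (RL) = (vx + vy − k·ωz)/r = -0.5880/0.08 = -7.3500
ω₄ (RR) = (vx − vy + k·ωz)/r = 0.1880/0.08 = 2.3500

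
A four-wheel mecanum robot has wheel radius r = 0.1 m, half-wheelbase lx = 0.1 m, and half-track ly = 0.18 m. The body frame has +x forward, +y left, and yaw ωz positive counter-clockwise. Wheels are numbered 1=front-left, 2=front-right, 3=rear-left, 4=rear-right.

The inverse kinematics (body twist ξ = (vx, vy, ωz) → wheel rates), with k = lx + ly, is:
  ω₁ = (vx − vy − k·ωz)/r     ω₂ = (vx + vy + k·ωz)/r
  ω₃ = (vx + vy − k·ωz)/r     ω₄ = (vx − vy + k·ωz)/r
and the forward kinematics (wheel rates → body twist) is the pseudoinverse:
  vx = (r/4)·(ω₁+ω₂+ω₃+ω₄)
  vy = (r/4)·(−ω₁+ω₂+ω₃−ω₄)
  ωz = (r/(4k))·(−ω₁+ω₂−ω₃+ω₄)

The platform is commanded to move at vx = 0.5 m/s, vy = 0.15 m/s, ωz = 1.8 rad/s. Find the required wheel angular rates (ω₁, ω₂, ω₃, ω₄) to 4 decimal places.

k = lx + ly = 0.1 + 0.18 = 0.2800;  k·ωz = 0.2800·1.8 = 0.5040
ω₁ (FL) = (vx − vy − k·ωz)/r = -0.1540/0.1 = -1.5400
ω₂ (FR) = (vx + vy + k·ωz)/r = 1.1540/0.1 = 11.5400
ω₃ (RL) = (vx + vy − k·ωz)/r = 0.1460/0.1 = 1.4600
ω₄ (RR) = (vx − vy + k·ωz)/r = 0.8540/0.1 = 8.5400

(-1.5400, 11.5400, 1.4600, 8.5400)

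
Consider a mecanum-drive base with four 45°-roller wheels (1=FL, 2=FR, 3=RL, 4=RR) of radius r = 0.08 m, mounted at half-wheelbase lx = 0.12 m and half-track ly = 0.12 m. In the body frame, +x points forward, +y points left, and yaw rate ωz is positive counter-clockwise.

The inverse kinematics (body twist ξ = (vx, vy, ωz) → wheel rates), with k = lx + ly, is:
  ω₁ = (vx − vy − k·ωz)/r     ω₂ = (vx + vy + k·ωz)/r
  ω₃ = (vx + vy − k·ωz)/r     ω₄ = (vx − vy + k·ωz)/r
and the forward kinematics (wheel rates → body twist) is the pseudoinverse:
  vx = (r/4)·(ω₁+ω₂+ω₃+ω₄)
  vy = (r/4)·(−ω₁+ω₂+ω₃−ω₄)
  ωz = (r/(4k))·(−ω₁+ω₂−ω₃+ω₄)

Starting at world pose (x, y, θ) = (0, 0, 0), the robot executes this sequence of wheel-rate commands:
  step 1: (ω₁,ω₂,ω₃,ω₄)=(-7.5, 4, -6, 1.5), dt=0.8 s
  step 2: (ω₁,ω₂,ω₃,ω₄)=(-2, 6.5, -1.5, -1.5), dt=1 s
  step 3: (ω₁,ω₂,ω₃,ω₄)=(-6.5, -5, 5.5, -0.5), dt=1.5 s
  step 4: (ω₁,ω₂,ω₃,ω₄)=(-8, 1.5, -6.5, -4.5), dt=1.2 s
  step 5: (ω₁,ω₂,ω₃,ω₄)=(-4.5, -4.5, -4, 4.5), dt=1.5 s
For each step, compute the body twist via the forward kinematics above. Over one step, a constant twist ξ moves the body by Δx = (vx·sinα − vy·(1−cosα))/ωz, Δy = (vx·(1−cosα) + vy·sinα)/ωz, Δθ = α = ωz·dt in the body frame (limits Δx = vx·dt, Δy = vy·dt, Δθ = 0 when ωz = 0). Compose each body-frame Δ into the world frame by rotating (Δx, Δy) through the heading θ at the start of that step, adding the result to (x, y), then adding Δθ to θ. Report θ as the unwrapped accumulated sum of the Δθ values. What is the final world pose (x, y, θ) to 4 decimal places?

(-0.2367, -0.4207, 3.6250)

step 1: ξ=(vx,vy,ωz)=(-0.1600, 0.0800, 1.5833), dt=0.8 → body Δ=(-0.1318, -0.0226, 1.2667) → world pose (-0.1318, -0.0226, 1.2667)
step 2: ξ=(vx,vy,ωz)=(0.0300, 0.1700, 0.7083), dt=1.0 → body Δ=(-0.0302, 0.1663, 0.7083) → world pose (-0.2995, -0.0016, 1.9750)
step 3: ξ=(vx,vy,ωz)=(-0.1300, 0.1500, -0.3750), dt=1.5 → body Δ=(-0.1232, 0.2667, -0.5625) → world pose (-0.4963, -0.2198, 1.4125)
step 4: ξ=(vx,vy,ωz)=(-0.3500, 0.1500, 0.9583), dt=1.2 → body Δ=(-0.4259, -0.0732, 1.1500) → world pose (-0.4912, -0.6519, 2.5625)
step 5: ξ=(vx,vy,ωz)=(-0.1700, -0.1700, 0.7083), dt=1.5 → body Δ=(-0.0865, -0.3329, 1.0625) → world pose (-0.2367, -0.4207, 3.6250)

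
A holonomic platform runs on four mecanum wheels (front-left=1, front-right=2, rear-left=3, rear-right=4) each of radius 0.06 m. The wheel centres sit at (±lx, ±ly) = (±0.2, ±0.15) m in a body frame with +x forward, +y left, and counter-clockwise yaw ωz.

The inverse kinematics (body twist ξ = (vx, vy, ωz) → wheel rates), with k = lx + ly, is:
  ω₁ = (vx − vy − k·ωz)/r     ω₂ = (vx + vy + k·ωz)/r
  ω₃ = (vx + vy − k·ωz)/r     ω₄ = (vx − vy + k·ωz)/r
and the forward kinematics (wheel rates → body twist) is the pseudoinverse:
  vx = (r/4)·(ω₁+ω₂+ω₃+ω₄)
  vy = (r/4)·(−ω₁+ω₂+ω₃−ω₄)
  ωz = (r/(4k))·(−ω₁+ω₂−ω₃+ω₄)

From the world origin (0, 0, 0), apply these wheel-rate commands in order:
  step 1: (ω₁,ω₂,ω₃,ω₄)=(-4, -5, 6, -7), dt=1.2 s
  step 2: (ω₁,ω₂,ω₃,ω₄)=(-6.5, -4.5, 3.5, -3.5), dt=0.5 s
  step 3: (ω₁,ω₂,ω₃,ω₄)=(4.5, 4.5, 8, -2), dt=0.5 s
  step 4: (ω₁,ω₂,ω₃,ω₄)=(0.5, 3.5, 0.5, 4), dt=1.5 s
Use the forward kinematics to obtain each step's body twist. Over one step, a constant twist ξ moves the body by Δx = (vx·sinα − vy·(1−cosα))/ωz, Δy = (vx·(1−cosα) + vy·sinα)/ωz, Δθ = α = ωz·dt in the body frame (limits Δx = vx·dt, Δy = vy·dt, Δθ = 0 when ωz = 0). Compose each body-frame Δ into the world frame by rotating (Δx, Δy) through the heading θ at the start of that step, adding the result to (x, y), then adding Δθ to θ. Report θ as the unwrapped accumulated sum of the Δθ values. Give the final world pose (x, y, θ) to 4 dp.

step 1: ξ=(vx,vy,ωz)=(-0.1500, 0.1800, -0.6000), dt=1.2 → body Δ=(-0.0904, 0.2599, -0.7200) → world pose (-0.0904, 0.2599, -0.7200)
step 2: ξ=(vx,vy,ωz)=(-0.1650, 0.1350, -0.2143), dt=0.5 → body Δ=(-0.0787, 0.0718, -0.1071) → world pose (-0.1022, 0.3657, -0.8271)
step 3: ξ=(vx,vy,ωz)=(0.2250, 0.1500, -0.4286), dt=0.5 → body Δ=(0.1196, 0.0624, -0.2143) → world pose (0.0247, 0.3199, -1.0414)
step 4: ξ=(vx,vy,ωz)=(0.1275, -0.0075, 0.2786), dt=1.5 → body Δ=(0.1880, 0.0285, 0.4179) → world pose (0.1442, 0.1720, -0.6236)

(0.1442, 0.1720, -0.6236)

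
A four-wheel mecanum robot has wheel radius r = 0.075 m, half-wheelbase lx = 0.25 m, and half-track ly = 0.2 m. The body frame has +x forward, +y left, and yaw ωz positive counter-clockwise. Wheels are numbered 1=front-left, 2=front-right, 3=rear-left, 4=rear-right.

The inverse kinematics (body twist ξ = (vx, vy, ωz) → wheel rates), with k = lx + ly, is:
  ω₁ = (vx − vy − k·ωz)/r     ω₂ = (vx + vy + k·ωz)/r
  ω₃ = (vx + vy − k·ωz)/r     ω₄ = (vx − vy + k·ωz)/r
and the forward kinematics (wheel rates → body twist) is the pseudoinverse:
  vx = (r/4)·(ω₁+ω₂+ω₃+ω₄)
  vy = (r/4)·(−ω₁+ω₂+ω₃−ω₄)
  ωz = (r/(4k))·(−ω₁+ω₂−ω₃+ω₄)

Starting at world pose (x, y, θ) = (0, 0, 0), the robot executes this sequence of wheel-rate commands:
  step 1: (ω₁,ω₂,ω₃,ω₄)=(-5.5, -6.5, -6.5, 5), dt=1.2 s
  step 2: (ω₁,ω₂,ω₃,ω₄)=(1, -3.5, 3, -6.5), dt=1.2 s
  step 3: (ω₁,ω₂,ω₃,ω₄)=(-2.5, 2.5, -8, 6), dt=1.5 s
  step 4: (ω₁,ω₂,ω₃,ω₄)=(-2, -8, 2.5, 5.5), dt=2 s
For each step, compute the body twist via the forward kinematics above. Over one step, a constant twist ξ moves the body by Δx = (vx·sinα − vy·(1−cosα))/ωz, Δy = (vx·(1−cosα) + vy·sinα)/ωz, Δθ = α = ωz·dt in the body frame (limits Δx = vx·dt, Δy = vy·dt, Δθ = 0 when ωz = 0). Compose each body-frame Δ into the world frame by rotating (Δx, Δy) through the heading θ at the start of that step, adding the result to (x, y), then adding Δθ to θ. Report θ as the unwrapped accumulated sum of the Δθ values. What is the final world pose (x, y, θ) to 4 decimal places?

(-0.1049, -0.7709, 0.7625)

step 1: ξ=(vx,vy,ωz)=(-0.2531, -0.2344, 0.4375), dt=1.2 → body Δ=(-0.2178, -0.3464, 0.5250) → world pose (-0.2178, -0.3464, 0.5250)
step 2: ξ=(vx,vy,ωz)=(-0.1125, 0.0937, -0.5833), dt=1.2 → body Δ=(-0.0864, 0.1489, -0.7000) → world pose (-0.3673, -0.2609, -0.1750)
step 3: ξ=(vx,vy,ωz)=(-0.0375, -0.1687, 0.7917), dt=1.5 → body Δ=(0.0895, -0.2273, 1.1875) → world pose (-0.3187, -0.5004, 1.0125)
step 4: ξ=(vx,vy,ωz)=(-0.0375, -0.1687, -0.1250), dt=2.0 → body Δ=(-0.1162, -0.3247, -0.2500) → world pose (-0.1049, -0.7709, 0.7625)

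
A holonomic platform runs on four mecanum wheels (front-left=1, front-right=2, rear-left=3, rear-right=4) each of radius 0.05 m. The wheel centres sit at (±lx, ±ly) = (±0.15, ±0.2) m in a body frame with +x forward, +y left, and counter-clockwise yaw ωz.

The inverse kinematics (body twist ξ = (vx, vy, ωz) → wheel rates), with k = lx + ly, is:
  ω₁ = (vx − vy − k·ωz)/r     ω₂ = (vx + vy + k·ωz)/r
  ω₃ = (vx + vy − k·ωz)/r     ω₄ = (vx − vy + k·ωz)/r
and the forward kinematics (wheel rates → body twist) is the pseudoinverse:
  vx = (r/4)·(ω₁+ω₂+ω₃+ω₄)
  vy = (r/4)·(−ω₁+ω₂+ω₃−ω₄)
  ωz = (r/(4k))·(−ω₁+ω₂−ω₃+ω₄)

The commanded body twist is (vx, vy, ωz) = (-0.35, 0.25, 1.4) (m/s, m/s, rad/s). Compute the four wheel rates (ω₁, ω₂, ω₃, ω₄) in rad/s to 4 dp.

k = lx + ly = 0.15 + 0.2 = 0.3500;  k·ωz = 0.3500·1.4 = 0.4900
ω₁ (FL) = (vx − vy − k·ωz)/r = -1.0900/0.05 = -21.8000
ω₂ (FR) = (vx + vy + k·ωz)/r = 0.3900/0.05 = 7.8000
ω₃ (RL) = (vx + vy − k·ωz)/r = -0.5900/0.05 = -11.8000
ω₄ (RR) = (vx − vy + k·ωz)/r = -0.1100/0.05 = -2.2000

(-21.8000, 7.8000, -11.8000, -2.2000)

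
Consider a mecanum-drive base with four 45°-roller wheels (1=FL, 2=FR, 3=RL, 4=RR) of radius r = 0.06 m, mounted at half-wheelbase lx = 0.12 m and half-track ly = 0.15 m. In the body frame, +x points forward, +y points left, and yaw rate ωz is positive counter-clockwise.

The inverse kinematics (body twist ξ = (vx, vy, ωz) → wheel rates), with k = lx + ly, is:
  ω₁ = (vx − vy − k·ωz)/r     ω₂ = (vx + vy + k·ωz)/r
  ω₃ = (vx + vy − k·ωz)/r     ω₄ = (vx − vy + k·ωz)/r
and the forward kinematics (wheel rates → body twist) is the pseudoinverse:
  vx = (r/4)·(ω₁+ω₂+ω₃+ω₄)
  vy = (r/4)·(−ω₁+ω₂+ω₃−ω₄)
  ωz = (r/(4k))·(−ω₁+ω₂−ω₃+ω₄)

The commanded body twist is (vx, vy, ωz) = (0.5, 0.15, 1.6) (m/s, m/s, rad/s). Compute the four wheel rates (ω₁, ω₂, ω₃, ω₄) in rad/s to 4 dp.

k = lx + ly = 0.12 + 0.15 = 0.2700;  k·ωz = 0.2700·1.6 = 0.4320
ω₁ (FL) = (vx − vy − k·ωz)/r = -0.0820/0.06 = -1.3667
ω₂ (FR) = (vx + vy + k·ωz)/r = 1.0820/0.06 = 18.0333
ω₃ (RL) = (vx + vy − k·ωz)/r = 0.2180/0.06 = 3.6333
ω₄ (RR) = (vx − vy + k·ωz)/r = 0.7820/0.06 = 13.0333

(-1.3667, 18.0333, 3.6333, 13.0333)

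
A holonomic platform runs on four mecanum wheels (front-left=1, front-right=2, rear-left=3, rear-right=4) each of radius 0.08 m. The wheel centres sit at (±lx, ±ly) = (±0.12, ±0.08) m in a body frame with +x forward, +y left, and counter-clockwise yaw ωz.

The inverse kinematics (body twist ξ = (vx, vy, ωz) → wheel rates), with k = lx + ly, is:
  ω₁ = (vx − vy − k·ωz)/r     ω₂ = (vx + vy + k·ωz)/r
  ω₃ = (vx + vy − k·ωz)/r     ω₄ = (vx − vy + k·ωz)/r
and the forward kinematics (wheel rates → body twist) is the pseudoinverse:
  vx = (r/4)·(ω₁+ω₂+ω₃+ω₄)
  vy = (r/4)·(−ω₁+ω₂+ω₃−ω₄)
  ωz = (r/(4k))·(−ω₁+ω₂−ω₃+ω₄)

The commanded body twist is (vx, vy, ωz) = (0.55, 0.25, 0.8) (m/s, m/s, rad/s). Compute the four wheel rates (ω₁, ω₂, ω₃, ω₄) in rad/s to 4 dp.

k = lx + ly = 0.12 + 0.08 = 0.2000;  k·ωz = 0.2000·0.8 = 0.1600
ω₁ (FL) = (vx − vy − k·ωz)/r = 0.1400/0.08 = 1.7500
ω₂ (FR) = (vx + vy + k·ωz)/r = 0.9600/0.08 = 12.0000
ω₃ (RL) = (vx + vy − k·ωz)/r = 0.6400/0.08 = 8.0000
ω₄ (RR) = (vx − vy + k·ωz)/r = 0.4600/0.08 = 5.7500

(1.7500, 12.0000, 8.0000, 5.7500)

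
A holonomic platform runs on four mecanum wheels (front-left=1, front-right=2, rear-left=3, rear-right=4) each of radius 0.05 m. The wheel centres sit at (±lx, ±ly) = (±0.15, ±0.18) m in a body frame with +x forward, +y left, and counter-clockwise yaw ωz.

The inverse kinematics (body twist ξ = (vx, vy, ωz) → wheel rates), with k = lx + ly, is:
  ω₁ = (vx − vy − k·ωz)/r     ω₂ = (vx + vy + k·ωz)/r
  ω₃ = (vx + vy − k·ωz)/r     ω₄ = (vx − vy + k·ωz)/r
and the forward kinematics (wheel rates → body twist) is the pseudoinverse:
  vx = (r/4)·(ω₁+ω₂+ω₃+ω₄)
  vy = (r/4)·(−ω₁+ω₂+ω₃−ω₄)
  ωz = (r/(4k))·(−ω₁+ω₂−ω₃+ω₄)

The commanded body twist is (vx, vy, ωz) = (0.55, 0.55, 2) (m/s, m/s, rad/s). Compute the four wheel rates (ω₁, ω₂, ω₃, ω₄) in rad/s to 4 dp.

(-13.2000, 35.2000, 8.8000, 13.2000)

k = lx + ly = 0.15 + 0.18 = 0.3300;  k·ωz = 0.3300·2 = 0.6600
ω₁ (FL) = (vx − vy − k·ωz)/r = -0.6600/0.05 = -13.2000
ω₂ (FR) = (vx + vy + k·ωz)/r = 1.7600/0.05 = 35.2000
ω₃ (RL) = (vx + vy − k·ωz)/r = 0.4400/0.05 = 8.8000
ω₄ (RR) = (vx − vy + k·ωz)/r = 0.6600/0.05 = 13.2000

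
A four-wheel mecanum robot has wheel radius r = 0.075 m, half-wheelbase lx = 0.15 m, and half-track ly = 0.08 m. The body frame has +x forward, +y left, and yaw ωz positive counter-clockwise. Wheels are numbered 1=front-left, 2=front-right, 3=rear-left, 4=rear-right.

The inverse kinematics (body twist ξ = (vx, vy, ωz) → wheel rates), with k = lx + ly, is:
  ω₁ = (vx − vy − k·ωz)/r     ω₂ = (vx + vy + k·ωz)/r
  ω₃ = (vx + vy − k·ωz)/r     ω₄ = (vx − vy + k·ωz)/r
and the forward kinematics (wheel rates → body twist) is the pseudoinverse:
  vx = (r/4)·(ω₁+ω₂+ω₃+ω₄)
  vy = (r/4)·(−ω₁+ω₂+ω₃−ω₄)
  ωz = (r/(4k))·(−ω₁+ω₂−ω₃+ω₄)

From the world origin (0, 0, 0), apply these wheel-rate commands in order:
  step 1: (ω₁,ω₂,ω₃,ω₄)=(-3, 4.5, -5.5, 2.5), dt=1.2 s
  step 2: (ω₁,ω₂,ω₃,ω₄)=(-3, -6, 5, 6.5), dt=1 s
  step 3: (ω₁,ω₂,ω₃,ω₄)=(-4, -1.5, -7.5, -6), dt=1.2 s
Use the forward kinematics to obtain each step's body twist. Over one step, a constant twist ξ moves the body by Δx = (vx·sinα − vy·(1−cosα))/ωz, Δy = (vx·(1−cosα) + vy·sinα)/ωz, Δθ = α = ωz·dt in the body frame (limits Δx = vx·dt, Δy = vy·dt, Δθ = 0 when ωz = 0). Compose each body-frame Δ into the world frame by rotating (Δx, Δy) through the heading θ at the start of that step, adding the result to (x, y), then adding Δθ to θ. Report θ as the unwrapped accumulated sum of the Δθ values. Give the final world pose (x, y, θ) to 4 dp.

step 1: ξ=(vx,vy,ωz)=(-0.0281, -0.0094, 1.2636), dt=1.2 → body Δ=(-0.0152, -0.0285, 1.5163) → world pose (-0.0152, -0.0285, 1.5163)
step 2: ξ=(vx,vy,ωz)=(0.0469, -0.0844, -0.1223), dt=1.0 → body Δ=(0.0416, -0.0870, -0.1223) → world pose (0.0740, 0.0084, 1.3940)
step 3: ξ=(vx,vy,ωz)=(-0.3562, 0.0187, 0.3261), dt=1.2 → body Δ=(-0.4210, -0.0606, 0.3913) → world pose (0.0596, -0.4168, 1.7853)

(0.0596, -0.4168, 1.7853)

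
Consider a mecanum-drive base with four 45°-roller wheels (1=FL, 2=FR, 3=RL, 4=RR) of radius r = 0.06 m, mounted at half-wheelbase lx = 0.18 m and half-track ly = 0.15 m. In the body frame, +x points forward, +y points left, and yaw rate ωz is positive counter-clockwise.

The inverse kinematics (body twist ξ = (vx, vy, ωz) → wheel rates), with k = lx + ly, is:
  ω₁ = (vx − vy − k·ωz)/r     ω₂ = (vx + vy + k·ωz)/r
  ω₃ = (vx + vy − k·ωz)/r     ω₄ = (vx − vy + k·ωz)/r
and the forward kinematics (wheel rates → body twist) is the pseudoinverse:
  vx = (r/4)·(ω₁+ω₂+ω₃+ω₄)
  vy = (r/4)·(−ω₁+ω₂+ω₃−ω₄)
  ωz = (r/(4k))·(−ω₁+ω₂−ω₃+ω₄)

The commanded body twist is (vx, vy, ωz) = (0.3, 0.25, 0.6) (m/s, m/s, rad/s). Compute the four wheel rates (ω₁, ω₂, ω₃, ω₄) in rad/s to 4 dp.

(-2.4667, 12.4667, 5.8667, 4.1333)

k = lx + ly = 0.18 + 0.15 = 0.3300;  k·ωz = 0.3300·0.6 = 0.1980
ω₁ (FL) = (vx − vy − k·ωz)/r = -0.1480/0.06 = -2.4667
ω₂ (FR) = (vx + vy + k·ωz)/r = 0.7480/0.06 = 12.4667
ω₃ (RL) = (vx + vy − k·ωz)/r = 0.3520/0.06 = 5.8667
ω₄ (RR) = (vx − vy + k·ωz)/r = 0.2480/0.06 = 4.1333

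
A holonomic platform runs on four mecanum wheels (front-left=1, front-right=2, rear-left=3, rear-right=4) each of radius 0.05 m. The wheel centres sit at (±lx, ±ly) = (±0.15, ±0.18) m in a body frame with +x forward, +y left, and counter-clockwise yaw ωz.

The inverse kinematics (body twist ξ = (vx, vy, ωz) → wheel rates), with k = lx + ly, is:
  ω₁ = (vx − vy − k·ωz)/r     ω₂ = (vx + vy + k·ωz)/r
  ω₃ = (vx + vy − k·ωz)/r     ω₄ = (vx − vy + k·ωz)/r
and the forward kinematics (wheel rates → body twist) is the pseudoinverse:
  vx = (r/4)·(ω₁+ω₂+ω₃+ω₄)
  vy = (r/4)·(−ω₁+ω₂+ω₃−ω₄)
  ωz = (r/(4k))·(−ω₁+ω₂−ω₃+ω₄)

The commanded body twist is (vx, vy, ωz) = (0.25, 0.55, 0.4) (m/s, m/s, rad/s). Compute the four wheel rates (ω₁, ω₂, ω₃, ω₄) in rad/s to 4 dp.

(-8.6400, 18.6400, 13.3600, -3.3600)

k = lx + ly = 0.15 + 0.18 = 0.3300;  k·ωz = 0.3300·0.4 = 0.1320
ω₁ (FL) = (vx − vy − k·ωz)/r = -0.4320/0.05 = -8.6400
ω₂ (FR) = (vx + vy + k·ωz)/r = 0.9320/0.05 = 18.6400
ω₃ (RL) = (vx + vy − k·ωz)/r = 0.6680/0.05 = 13.3600
ω₄ (RR) = (vx − vy + k·ωz)/r = -0.1680/0.05 = -3.3600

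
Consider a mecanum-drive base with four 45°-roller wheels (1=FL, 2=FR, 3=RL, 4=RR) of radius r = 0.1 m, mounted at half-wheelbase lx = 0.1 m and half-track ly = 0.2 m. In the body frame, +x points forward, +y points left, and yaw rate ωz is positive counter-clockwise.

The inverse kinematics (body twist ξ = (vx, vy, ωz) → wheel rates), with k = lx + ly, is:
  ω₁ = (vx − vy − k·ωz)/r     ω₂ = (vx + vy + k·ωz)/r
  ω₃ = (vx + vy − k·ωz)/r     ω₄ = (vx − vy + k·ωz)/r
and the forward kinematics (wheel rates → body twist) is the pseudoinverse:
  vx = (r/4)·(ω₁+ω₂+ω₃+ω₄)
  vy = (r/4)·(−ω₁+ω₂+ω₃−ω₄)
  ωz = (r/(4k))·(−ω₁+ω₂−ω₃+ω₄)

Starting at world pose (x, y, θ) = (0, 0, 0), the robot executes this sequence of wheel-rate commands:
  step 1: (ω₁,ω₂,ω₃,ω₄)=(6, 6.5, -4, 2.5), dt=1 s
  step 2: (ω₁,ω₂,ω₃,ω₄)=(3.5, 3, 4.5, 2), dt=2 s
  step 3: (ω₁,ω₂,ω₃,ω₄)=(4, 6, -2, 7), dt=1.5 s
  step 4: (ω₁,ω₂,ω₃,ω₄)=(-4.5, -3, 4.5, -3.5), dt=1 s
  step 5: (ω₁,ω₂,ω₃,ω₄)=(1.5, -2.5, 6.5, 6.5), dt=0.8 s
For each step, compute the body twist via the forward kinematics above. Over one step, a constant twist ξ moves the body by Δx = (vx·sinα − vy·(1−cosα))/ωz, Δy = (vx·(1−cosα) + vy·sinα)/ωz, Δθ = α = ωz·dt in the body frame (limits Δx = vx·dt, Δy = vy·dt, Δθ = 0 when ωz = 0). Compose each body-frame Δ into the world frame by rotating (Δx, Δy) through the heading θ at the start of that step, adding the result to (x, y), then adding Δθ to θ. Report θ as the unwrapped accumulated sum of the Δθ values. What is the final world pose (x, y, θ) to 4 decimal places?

(1.3672, 0.4795, 0.6500)

step 1: ξ=(vx,vy,ωz)=(0.2750, -0.1500, 0.5833), dt=1.0 → body Δ=(0.3022, -0.0637, 0.5833) → world pose (0.3022, -0.0637, 0.5833)
step 2: ξ=(vx,vy,ωz)=(0.3250, 0.0500, -0.2500), dt=2.0 → body Δ=(0.6477, -0.0633, -0.5000) → world pose (0.8777, 0.2403, 0.0833)
step 3: ξ=(vx,vy,ωz)=(0.3750, -0.1750, 0.9167), dt=1.5 → body Δ=(0.5550, 0.1422, 1.3750) → world pose (1.4189, 0.4283, 1.4583)
step 4: ξ=(vx,vy,ωz)=(-0.1625, 0.2375, -0.5417), dt=1.0 → body Δ=(-0.0919, 0.2690, -0.5417) → world pose (1.1413, 0.3671, 0.9167)
step 5: ξ=(vx,vy,ωz)=(0.3000, -0.1000, -0.3333), dt=0.8 → body Δ=(0.2266, -0.1109, -0.2667) → world pose (1.3672, 0.4795, 0.6500)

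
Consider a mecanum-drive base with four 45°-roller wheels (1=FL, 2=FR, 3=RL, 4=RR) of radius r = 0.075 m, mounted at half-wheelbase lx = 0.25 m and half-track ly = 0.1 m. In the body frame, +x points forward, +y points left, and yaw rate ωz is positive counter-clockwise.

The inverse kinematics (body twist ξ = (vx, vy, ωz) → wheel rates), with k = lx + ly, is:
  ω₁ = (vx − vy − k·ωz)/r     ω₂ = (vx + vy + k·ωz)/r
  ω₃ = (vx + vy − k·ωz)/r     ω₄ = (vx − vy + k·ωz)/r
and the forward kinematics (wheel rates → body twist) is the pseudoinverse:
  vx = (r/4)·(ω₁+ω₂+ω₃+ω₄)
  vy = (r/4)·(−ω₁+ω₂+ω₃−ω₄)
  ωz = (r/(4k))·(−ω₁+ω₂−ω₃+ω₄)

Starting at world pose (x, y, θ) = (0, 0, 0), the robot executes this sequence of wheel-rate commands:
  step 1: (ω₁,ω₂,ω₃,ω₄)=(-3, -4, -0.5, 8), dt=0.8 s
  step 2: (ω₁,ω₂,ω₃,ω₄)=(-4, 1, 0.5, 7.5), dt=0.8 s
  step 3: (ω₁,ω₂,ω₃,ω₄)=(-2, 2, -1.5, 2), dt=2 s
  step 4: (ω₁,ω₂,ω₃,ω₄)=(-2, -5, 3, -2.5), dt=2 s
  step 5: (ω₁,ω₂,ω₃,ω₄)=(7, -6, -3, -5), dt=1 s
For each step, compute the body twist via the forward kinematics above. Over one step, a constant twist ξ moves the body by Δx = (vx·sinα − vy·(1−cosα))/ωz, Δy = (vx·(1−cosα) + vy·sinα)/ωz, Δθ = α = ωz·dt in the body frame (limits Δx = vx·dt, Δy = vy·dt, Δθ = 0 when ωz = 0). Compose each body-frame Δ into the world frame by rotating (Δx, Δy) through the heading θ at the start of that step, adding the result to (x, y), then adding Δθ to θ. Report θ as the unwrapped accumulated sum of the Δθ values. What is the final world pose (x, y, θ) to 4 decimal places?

step 1: ξ=(vx,vy,ωz)=(0.0094, -0.1781, 0.4018), dt=0.8 → body Δ=(0.0301, -0.1389, 0.3214) → world pose (0.0301, -0.1389, 0.3214)
step 2: ξ=(vx,vy,ωz)=(0.0938, -0.0375, 0.6429), dt=0.8 → body Δ=(0.0793, -0.0098, 0.5143) → world pose (0.1084, -0.1231, 0.8357)
step 3: ξ=(vx,vy,ωz)=(0.0094, 0.0094, 0.4018), dt=2.0 → body Δ=(0.0097, 0.0239, 0.8036) → world pose (0.0971, -0.0999, 1.6393)
step 4: ξ=(vx,vy,ωz)=(-0.1219, 0.0469, -0.4554), dt=2.0 → body Δ=(-0.1716, 0.1848, -0.9107) → world pose (-0.0755, -0.2838, 0.7286)
step 5: ξ=(vx,vy,ωz)=(-0.1312, -0.2062, -0.8036), dt=1.0 → body Δ=(-0.1961, -0.1348, -0.8036) → world pose (-0.1321, -0.5149, -0.0750)

(-0.1321, -0.5149, -0.0750)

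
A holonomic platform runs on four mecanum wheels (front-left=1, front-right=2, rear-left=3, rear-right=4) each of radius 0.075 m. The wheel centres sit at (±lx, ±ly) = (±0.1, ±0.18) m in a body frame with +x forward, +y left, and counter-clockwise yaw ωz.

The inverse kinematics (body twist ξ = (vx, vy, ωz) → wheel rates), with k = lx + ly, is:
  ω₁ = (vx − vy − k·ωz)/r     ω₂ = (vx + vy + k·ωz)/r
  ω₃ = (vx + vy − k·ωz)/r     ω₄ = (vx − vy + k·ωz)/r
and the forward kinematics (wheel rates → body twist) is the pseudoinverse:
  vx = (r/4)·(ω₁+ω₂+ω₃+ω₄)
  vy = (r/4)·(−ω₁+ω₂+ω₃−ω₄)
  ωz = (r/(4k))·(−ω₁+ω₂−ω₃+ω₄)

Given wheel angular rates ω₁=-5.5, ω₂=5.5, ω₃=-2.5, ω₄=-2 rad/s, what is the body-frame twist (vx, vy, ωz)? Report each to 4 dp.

k = lx + ly = 0.1 + 0.18 = 0.2800
ω₁+ω₂+ω₃+ω₄ = -4.5000  →  vx = (0.075/4)·-4.5000 = -0.0844
−ω₁+ω₂+ω₃−ω₄ = 10.5000  →  vy = (0.075/4)·10.5000 = 0.1969
−ω₁+ω₂−ω₃+ω₄ = 11.5000  →  ωz = (0.075/1.1200)·11.5000 = 0.7701

(-0.0844, 0.1969, 0.7701)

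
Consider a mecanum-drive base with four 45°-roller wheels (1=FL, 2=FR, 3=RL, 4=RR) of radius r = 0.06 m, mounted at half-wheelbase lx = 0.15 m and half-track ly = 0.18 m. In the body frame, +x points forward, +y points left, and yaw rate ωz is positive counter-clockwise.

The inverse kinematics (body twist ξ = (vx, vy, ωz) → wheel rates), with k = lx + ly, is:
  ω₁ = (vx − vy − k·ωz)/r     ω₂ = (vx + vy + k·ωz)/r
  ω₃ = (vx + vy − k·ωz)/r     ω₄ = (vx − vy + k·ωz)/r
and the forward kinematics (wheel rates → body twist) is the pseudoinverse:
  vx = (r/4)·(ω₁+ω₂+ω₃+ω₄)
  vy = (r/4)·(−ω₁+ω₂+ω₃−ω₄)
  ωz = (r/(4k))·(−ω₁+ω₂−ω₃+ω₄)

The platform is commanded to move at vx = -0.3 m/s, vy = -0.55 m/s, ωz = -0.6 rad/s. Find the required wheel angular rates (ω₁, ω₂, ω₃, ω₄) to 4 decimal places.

k = lx + ly = 0.15 + 0.18 = 0.3300;  k·ωz = 0.3300·-0.6 = -0.1980
ω₁ (FL) = (vx − vy − k·ωz)/r = 0.4480/0.06 = 7.4667
ω₂ (FR) = (vx + vy + k·ωz)/r = -1.0480/0.06 = -17.4667
ω₃ (RL) = (vx + vy − k·ωz)/r = -0.6520/0.06 = -10.8667
ω₄ (RR) = (vx − vy + k·ωz)/r = 0.0520/0.06 = 0.8667

(7.4667, -17.4667, -10.8667, 0.8667)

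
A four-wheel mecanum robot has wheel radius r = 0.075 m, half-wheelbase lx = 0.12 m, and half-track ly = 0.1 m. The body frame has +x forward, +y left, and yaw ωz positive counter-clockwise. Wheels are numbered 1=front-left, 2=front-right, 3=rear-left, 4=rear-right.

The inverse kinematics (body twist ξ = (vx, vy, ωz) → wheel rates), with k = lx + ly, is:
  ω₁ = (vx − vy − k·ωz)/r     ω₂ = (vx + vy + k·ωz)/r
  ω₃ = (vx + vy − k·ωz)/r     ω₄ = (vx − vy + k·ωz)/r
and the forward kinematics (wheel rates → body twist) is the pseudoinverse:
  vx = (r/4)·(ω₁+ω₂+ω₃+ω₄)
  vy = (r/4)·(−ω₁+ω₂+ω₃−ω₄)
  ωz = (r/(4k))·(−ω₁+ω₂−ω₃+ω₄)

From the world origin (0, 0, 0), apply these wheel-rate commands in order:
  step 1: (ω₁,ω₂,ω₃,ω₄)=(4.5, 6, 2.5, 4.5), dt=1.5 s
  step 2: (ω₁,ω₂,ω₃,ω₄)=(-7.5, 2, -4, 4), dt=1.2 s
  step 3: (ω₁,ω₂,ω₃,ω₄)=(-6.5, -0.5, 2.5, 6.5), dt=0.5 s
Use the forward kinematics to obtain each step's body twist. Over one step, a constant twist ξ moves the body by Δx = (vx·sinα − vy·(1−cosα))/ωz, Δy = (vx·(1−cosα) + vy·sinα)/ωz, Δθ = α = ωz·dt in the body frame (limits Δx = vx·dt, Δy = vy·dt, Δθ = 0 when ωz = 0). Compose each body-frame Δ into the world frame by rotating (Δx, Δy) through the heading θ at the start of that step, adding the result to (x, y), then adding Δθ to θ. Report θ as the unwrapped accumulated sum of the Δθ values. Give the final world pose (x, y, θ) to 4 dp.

step 1: ξ=(vx,vy,ωz)=(0.3281, -0.0094, 0.2983), dt=1.5 → body Δ=(0.4790, 0.0947, 0.4474) → world pose (0.4790, 0.0947, 0.4474)
step 2: ξ=(vx,vy,ωz)=(-0.1031, 0.0281, 1.4915), dt=1.2 → body Δ=(-0.0904, -0.0658, 1.7898) → world pose (0.4259, -0.0037, 2.2372)
step 3: ξ=(vx,vy,ωz)=(0.0375, 0.0375, 0.8523), dt=0.5 → body Δ=(0.0143, 0.0221, 0.4261) → world pose (0.3997, -0.0062, 2.6634)

(0.3997, -0.0062, 2.6634)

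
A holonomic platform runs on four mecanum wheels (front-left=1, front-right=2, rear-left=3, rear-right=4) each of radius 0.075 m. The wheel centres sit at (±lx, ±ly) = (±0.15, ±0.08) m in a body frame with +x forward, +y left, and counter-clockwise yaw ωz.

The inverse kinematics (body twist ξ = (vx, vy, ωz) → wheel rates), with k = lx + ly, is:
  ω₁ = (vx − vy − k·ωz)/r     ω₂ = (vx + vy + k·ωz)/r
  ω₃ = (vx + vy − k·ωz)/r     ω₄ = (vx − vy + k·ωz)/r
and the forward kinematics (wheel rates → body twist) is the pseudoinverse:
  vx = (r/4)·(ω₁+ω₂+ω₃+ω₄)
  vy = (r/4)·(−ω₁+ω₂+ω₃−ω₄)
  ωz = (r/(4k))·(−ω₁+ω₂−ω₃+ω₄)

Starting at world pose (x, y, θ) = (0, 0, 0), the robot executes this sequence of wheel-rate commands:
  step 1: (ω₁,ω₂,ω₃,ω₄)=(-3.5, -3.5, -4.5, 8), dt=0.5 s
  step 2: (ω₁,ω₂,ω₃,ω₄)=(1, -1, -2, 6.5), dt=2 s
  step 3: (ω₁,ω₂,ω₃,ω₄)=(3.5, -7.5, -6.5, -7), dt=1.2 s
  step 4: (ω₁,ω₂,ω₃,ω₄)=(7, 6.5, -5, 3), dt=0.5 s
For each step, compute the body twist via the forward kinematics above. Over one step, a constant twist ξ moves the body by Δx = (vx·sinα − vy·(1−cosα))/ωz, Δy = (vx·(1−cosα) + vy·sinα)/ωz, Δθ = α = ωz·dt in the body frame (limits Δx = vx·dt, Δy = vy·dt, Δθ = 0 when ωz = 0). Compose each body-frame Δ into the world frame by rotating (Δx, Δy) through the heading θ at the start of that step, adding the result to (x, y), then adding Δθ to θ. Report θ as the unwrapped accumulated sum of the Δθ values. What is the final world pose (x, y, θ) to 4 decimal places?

(0.5263, -0.6124, 0.7500)

step 1: ξ=(vx,vy,ωz)=(-0.0656, -0.2344, 1.0190), dt=0.5 → body Δ=(-0.0022, -0.1204, 0.5095) → world pose (-0.0022, -0.1204, 0.5095)
step 2: ξ=(vx,vy,ωz)=(0.0844, -0.1969, 0.5299), dt=2.0 → body Δ=(0.3287, -0.2427, 1.0598) → world pose (0.4032, -0.1719, 1.5693)
step 3: ξ=(vx,vy,ωz)=(-0.3281, -0.1969, -0.9375), dt=1.2 → body Δ=(-0.4352, 0.0096, -1.1250) → world pose (0.3929, -0.6071, 0.4443)
step 4: ξ=(vx,vy,ωz)=(0.2156, -0.1594, 0.6114), dt=0.5 → body Δ=(0.1182, -0.0621, 0.3057) → world pose (0.5263, -0.6124, 0.7500)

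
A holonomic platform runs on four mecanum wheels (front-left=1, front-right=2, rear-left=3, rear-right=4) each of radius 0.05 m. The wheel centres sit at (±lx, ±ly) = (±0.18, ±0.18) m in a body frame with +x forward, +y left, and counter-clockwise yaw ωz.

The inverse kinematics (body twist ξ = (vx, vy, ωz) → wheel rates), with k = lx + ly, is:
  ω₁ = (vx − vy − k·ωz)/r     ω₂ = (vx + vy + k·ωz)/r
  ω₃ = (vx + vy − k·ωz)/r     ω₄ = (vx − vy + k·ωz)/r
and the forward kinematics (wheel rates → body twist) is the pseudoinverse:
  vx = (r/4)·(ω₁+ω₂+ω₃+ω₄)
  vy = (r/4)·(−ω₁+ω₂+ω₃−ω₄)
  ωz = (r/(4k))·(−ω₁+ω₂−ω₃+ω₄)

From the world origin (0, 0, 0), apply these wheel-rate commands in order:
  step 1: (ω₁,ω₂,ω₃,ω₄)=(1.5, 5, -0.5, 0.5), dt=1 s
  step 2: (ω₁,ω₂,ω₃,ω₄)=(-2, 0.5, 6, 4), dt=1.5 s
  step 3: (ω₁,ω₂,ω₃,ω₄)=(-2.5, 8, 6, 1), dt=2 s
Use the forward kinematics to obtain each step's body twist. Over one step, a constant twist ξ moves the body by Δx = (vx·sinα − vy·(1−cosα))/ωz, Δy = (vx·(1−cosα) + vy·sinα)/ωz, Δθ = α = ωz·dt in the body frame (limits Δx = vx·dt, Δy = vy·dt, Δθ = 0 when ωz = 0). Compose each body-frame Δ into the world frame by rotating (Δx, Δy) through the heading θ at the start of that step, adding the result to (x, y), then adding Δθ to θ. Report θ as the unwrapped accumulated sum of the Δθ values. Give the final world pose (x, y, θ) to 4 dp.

step 1: ξ=(vx,vy,ωz)=(0.0813, 0.0312, 0.1562), dt=1.0 → body Δ=(0.0785, 0.0375, 0.1562) → world pose (0.0785, 0.0375, 0.1562)
step 2: ξ=(vx,vy,ωz)=(0.1063, 0.0563, 0.0174), dt=1.5 → body Δ=(0.1583, 0.0864, 0.0260) → world pose (0.2214, 0.1475, 0.1823)
step 3: ξ=(vx,vy,ωz)=(0.1563, 0.1938, 0.1910), dt=2.0 → body Δ=(0.2319, 0.4371, 0.3819) → world pose (0.3701, 0.6194, 0.5642)

(0.3701, 0.6194, 0.5642)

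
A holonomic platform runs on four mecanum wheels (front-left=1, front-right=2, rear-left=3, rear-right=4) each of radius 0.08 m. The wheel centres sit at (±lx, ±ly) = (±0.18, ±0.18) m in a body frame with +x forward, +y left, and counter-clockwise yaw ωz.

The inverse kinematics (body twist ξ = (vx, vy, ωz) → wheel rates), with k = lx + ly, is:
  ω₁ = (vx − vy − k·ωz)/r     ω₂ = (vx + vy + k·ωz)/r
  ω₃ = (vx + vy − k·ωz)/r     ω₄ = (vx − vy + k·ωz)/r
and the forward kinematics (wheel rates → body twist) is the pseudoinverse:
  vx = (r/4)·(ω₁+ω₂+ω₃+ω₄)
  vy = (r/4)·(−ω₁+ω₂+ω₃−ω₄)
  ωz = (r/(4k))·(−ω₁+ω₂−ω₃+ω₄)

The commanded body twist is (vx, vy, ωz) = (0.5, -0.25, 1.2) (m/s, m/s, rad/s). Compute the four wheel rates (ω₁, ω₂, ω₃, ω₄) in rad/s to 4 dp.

k = lx + ly = 0.18 + 0.18 = 0.3600;  k·ωz = 0.3600·1.2 = 0.4320
ω₁ (FL) = (vx − vy − k·ωz)/r = 0.3180/0.08 = 3.9750
ω₂ (FR) = (vx + vy + k·ωz)/r = 0.6820/0.08 = 8.5250
ω₃ (RL) = (vx + vy − k·ωz)/r = -0.1820/0.08 = -2.2750
ω₄ (RR) = (vx − vy + k·ωz)/r = 1.1820/0.08 = 14.7750

(3.9750, 8.5250, -2.2750, 14.7750)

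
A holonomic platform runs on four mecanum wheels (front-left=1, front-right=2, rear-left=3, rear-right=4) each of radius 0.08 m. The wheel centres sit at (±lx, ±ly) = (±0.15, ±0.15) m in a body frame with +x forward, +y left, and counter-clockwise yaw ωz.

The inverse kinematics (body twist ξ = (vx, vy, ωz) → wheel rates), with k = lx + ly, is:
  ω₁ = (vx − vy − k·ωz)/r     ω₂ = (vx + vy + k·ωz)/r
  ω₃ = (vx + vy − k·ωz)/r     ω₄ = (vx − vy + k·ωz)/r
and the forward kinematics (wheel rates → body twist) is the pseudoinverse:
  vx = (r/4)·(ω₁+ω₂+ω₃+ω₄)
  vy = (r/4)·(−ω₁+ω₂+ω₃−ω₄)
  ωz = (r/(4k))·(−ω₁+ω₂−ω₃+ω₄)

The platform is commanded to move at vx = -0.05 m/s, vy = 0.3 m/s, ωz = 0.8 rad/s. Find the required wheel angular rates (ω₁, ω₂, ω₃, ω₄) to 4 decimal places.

k = lx + ly = 0.15 + 0.15 = 0.3000;  k·ωz = 0.3000·0.8 = 0.2400
ω₁ (FL) = (vx − vy − k·ωz)/r = -0.5900/0.08 = -7.3750
ω₂ (FR) = (vx + vy + k·ωz)/r = 0.4900/0.08 = 6.1250
ω₃ (RL) = (vx + vy − k·ωz)/r = 0.0100/0.08 = 0.1250
ω₄ (RR) = (vx − vy + k·ωz)/r = -0.1100/0.08 = -1.3750

(-7.3750, 6.1250, 0.1250, -1.3750)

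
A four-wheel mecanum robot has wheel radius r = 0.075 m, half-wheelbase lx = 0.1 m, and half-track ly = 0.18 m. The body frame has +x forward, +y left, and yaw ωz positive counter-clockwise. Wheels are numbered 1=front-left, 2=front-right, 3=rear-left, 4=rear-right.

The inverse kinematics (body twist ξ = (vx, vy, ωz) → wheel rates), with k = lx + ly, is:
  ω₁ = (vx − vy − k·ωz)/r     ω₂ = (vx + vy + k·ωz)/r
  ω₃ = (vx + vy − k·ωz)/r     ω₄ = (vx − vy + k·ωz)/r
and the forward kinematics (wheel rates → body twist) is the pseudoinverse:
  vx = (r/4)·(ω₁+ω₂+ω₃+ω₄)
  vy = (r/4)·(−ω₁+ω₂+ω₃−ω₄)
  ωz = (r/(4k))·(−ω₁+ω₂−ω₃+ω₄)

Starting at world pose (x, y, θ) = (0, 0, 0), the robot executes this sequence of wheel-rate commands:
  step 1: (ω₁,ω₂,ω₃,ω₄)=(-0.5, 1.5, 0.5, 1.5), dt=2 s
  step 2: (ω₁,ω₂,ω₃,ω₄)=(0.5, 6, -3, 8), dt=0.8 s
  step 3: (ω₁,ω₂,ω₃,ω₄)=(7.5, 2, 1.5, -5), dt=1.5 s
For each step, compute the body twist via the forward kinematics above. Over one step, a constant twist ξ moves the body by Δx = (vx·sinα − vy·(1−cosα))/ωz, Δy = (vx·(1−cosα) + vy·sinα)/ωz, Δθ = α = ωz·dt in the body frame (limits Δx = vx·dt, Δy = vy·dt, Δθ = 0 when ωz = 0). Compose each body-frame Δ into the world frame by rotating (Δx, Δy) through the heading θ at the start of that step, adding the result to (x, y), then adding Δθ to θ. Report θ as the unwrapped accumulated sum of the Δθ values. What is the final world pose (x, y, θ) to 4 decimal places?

(0.3791, 0.2512, 0.0804)

step 1: ξ=(vx,vy,ωz)=(0.0562, 0.0187, 0.2009), dt=2.0 → body Δ=(0.1021, 0.0588, 0.4018) → world pose (0.1021, 0.0588, 0.4018)
step 2: ξ=(vx,vy,ωz)=(0.2156, -0.1031, 1.1049), dt=0.8 → body Δ=(0.1850, -0.0008, 0.8839) → world pose (0.2727, 0.1305, 1.2857)
step 3: ξ=(vx,vy,ωz)=(0.1125, 0.0187, -0.8036), dt=1.5 → body Δ=(0.1458, -0.0682, -1.2054) → world pose (0.3791, 0.2512, 0.0804)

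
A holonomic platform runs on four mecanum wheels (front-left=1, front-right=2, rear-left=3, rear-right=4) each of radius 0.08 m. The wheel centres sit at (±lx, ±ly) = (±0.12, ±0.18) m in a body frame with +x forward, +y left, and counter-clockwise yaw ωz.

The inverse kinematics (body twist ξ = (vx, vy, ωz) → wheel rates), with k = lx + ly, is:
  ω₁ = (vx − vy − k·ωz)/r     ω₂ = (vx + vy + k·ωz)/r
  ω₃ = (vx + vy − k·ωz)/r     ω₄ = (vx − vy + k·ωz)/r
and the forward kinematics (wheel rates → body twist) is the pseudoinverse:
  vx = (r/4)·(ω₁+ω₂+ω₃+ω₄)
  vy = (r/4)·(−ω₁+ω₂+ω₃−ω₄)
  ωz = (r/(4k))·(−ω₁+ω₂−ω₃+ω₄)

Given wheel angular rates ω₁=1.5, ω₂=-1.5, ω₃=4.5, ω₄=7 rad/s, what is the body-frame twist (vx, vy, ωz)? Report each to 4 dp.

(0.2300, -0.1100, -0.0333)

k = lx + ly = 0.12 + 0.18 = 0.3000
ω₁+ω₂+ω₃+ω₄ = 11.5000  →  vx = (0.08/4)·11.5000 = 0.2300
−ω₁+ω₂+ω₃−ω₄ = -5.5000  →  vy = (0.08/4)·-5.5000 = -0.1100
−ω₁+ω₂−ω₃+ω₄ = -0.5000  →  ωz = (0.08/1.2000)·-0.5000 = -0.0333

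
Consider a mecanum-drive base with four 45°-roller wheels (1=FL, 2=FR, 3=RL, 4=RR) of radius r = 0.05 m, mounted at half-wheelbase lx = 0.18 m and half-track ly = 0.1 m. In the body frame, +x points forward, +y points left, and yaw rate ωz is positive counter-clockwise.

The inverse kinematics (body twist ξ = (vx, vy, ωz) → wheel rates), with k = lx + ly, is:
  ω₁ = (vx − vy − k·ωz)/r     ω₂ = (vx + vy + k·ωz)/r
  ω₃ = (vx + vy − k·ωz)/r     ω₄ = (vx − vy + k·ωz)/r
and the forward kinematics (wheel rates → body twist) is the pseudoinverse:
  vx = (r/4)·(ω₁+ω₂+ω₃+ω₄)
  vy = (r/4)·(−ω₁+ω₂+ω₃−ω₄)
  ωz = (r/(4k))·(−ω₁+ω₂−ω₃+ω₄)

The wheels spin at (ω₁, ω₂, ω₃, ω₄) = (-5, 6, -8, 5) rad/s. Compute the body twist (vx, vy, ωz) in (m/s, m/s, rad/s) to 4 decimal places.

(-0.0250, -0.0250, 1.0714)

k = lx + ly = 0.18 + 0.1 = 0.2800
ω₁+ω₂+ω₃+ω₄ = -2.0000  →  vx = (0.05/4)·-2.0000 = -0.0250
−ω₁+ω₂+ω₃−ω₄ = -2.0000  →  vy = (0.05/4)·-2.0000 = -0.0250
−ω₁+ω₂−ω₃+ω₄ = 24.0000  →  ωz = (0.05/1.1200)·24.0000 = 1.0714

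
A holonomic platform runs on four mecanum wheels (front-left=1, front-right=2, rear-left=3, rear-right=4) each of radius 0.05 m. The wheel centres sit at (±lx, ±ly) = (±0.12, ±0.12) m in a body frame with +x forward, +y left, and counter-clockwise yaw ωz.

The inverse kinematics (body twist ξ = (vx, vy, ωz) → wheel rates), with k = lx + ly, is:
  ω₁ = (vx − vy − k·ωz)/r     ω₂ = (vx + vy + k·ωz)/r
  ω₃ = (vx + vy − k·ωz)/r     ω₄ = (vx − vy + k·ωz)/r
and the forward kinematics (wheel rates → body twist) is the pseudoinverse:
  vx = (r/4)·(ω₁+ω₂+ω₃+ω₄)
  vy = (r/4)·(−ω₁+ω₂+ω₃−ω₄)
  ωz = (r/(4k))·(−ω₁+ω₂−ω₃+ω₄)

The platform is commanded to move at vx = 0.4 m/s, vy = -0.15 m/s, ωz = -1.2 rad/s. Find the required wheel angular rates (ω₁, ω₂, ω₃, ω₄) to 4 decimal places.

(16.7600, -0.7600, 10.7600, 5.2400)

k = lx + ly = 0.12 + 0.12 = 0.2400;  k·ωz = 0.2400·-1.2 = -0.2880
ω₁ (FL) = (vx − vy − k·ωz)/r = 0.8380/0.05 = 16.7600
ω₂ (FR) = (vx + vy + k·ωz)/r = -0.0380/0.05 = -0.7600
ω₃ (RL) = (vx + vy − k·ωz)/r = 0.5380/0.05 = 10.7600
ω₄ (RR) = (vx − vy + k·ωz)/r = 0.2620/0.05 = 5.2400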